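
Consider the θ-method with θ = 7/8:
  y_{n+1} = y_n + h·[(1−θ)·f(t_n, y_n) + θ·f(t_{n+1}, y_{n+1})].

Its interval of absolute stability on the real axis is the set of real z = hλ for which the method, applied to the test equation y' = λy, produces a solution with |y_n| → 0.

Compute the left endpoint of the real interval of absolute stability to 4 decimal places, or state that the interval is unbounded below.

With y'=λy (z=hλ):
  y_{n+1} = y_n + z·[1/8·y_n + 7/8·y_{n+1}] ⇒ (1 − 7/8z)y_{n+1} = (1 + 1/8z)y_n
  so R(z) = (1 + 1/8z)/(1 − 7/8z).

Need |R(x)|<1, x<0.
x=-1.57: |R|=0.3386
x=-2: |R|=0.2727
x=-10: |R|=0.0256
x=-100: |R|=0.1299
θ=7/8≥1/2 ⇒ |1+1/8x|<|1−7/8x| ∀x<0 ⇒ unbounded interval.

(−∞, 0) — no finite endpoint.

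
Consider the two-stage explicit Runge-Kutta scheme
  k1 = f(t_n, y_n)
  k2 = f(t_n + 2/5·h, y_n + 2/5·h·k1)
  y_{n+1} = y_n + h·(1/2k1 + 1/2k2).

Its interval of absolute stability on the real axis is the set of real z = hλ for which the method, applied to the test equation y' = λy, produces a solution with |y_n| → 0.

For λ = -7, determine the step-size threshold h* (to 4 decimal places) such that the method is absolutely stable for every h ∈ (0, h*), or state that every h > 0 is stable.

(-5.0000,0); λ=-7 ⇒ h* = (5)/7 = 0.7143.

Test eqn y'=λy, z=hλ:
  k1=λy_n ⇒ h·k1=z·y_n;  k2=λ(1+2/5z)y_n ⇒ h·k2=z(1+2/5z)y_n
  y_{n+1}/y_n = 1 + 1/2z + 1/2z(1+2/5z) = 1 + z + 1/5z²
  Hence R(z) = 1 + z + 1/5z².

Need |R(x)|<1, x<0.
x=-0.82: |R|=0.3145
R=1: x+1/5x²=0 ⇒ x=−5=-5.0000; min R=1−1/(4·1/5)=-0.2500>−1
Confirm numerically:
  x=-4.764: |R|=0.77514 <1
  x=-3.014: |R|=0.19716 <1
  x=-2.698: |R|=0.24216 <1
  x=-2.178: |R|=0.22926 <1
  x=-5.542: |R|=1.60075 >1
  x=-5.374: |R|=1.40198 >1
  x=-5.263: |R|=1.27683 >1
Interval (-5.0000, 0).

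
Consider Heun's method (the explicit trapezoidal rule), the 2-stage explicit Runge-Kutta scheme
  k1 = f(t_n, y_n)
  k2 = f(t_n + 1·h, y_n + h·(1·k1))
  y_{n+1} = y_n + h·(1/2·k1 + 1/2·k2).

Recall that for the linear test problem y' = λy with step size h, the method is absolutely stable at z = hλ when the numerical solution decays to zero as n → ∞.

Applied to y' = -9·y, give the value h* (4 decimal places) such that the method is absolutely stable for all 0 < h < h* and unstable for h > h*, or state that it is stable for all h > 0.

Set f=λy, z=hλ:
  order 2, 2-stage ⇒ R(z)=1+z+z^2/2
  (e.g. R(-0.67)=0.55445, |R|=0.55445)

Boundary: |R(x)|=1, x<0.
x=-0.67: |R|=0.5544
|R(-1.27)|=0.5364 |R(-1.01)|=0.5000 |R(-0.82)|=0.5162
Bisect:
  x_lo=-2.7951 |R|=2.1112  x_hi=-0.0866 |R|=0.9172
  mid=-1.44085 |R|=0.59718 →hi
  mid=-2.11798 |R|=1.12494 →lo
  mid=-1.77942 |R|=0.80375 →hi
  mid=-1.94870 |R|=0.95002 →hi
  mid=-2.03334 |R|=1.03390 →lo
  mid=-1.99102 |R|=0.99106 →hi
  mid=-2.01218 |R|=1.01226 →lo
  mid=-2.00160 |R|=1.00160 →lo
  ...
  [-2.00011,-1.99995] ⇒ x*=-2.0000
Interval (-2.0000, 0).

(-2.0000,0); λ=-9 ⇒ h* = 0.2222.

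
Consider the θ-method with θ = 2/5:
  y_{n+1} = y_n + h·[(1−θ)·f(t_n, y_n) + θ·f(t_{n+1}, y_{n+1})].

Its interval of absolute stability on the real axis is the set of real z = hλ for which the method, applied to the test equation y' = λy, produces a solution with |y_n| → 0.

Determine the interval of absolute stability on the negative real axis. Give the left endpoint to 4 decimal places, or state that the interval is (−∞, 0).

Set f=λy, z=hλ:
  y_{n+1} = y_n + z·[3/5·y_n + 2/5·y_{n+1}] ⇒ (1 − 2/5z)y_{n+1} = (1 + 3/5z)y_n
  R(z) = (1 + 3/5z)/(1 − 2/5z).

Find x<0 with |R(x)|<1.
x=-1.07: |R|=0.2507
R=−1: 1+3/5x = −1+2/5x ⇒ -1/5x=2 ⇒ x=2/(-1/5)=-10.0000
Confirm numerically:
  x=-9.030: |R|=0.95794 <1
  x=-6.987: |R|=0.84120 <1
  x=-5.592: |R|=0.72763 <1
  x=-10.487: |R|=1.01875 >1
  x=-10.151: |R|=1.00597 >1
Interval (-10.0000, 0).

z∈(-10.0000,0).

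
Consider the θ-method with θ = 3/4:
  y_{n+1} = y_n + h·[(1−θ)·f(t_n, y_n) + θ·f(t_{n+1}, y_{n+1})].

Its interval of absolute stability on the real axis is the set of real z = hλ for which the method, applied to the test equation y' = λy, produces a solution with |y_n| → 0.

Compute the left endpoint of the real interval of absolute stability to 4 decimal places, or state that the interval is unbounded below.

With y'=λy (z=hλ):
  y_{n+1} = y_n + z·[1/4·y_n + 3/4·y_{n+1}] ⇒ (1 − 3/4z)y_{n+1} = (1 + 1/4z)y_n
  R(z) = (1 + 1/4z)/(1 − 3/4z).

Find x<0 with |R(x)|<1.
x=-1.58: |R|=0.2769
x=-2: |R|=0.2000
x=-10: |R|=0.1765
x=-100: |R|=0.3158
θ=3/4≥1/2 ⇒ |1+1/4x|<|1−3/4x| ∀x<0 ⇒ stable on all of ℝ⁻.

interval (−∞, 0).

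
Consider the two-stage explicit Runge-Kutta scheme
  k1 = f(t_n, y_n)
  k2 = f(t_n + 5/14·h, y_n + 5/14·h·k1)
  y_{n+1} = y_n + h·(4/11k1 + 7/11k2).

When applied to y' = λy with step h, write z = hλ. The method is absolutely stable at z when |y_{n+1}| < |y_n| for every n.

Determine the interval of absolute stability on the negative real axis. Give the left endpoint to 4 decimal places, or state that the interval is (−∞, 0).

Test eqn y'=λy, z=hλ:
  k1=λy_n ⇒ h·k1=z·y_n;  k2=λ(1+5/14z)y_n ⇒ h·k2=z(1+5/14z)y_n
  y_{n+1}/y_n = 1 + 4/11z + 7/11z(1+5/14z) = 1 + z + 5/22z²
  R(z) = 1 + z + 5/22z².

Solve |R(x)|<1 on ℝ⁻.
x=-0.48: |R|=0.5724
R=1: x+5/22x²=0 ⇒ x=−22/5=-4.4000; min R=1−1/(4·5/22)=-0.1000>−1
Confirm numerically:
  x=-2.951: |R|=0.02818 <1
  x=-2.889: |R|=0.00789 <1
  x=-2.545: |R|=0.07295 <1
  x=-4.573: |R|=1.17980 >1
  x=-4.559: |R|=1.16475 >1
Stable set (-4.4000, 0).

z∈(-4.4000,0).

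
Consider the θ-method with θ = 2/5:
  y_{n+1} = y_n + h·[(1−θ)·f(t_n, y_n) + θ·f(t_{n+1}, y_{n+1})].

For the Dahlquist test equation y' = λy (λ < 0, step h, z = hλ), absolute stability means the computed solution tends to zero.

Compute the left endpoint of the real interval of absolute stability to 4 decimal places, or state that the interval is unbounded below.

left endpoint -10.0000.

On y'=λy, z=hλ:
  y_{n+1} = y_n + z·[3/5·y_n + 2/5·y_{n+1}] ⇒ (1 − 2/5z)y_{n+1} = (1 + 3/5z)y_n
  so R(z) = (1 + 3/5z)/(1 − 2/5z).

Solve |R(x)|<1 on ℝ⁻.
x=-0.86: |R|=0.3601
R=−1: 1+3/5x = −1+2/5x ⇒ -1/5x=2 ⇒ x=2/(-1/5)=-10.0000
Confirm numerically:
  x=-9.487: |R|=0.97860 <1
  x=-5.481: |R|=0.71689 <1
  x=-4.832: |R|=0.64757 <1
  x=-10.529: |R|=1.02030 >1
  x=-10.450: |R|=1.01737 >1
Interval (-10.0000, 0).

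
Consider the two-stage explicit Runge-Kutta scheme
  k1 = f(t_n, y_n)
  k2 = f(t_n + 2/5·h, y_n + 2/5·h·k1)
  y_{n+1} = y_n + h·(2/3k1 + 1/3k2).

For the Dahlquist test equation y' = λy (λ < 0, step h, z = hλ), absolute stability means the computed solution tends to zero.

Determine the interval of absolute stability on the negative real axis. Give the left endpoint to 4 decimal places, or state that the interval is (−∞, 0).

(-7.5000, 0).

Test eqn y'=λy, z=hλ:
  k1=λy_n ⇒ h·k1=z·y_n;  k2=λ(1+2/5z)y_n ⇒ h·k2=z(1+2/5z)y_n
  y_{n+1}/y_n = 1 + 2/3z + 1/3z(1+2/5z) = 1 + z + 2/15z²
  Hence R(z) = 1 + z + 2/15z².

Find x<0 with |R(x)|<1.
x=-1.48: |R|=0.1879
R=1: x+2/15x²=0 ⇒ x=−15/2=-7.5000; min R=1−1/(4·2/15)=-0.8750>−1
Confirm numerically:
  x=-6.236: |R|=0.05097 <1
  x=-6.031: |R|=0.18127 <1
  x=-5.067: |R|=0.64373 <1
  x=-3.312: |R|=0.84942 <1
  x=-8.078: |R|=1.62254 >1
  x=-8.048: |R|=1.58804 >1
So |R|<1 on (-7.5000, 0).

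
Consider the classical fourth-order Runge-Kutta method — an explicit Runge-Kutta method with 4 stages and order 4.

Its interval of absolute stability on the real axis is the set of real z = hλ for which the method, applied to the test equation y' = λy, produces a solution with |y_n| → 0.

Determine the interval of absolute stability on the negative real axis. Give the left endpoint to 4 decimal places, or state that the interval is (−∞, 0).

Test eqn y'=λy, z=hλ:
  order 4, 4-stage ⇒ R(z)=1+z+z^2/2+z^3/6+z^4/24
  (e.g. R(-1.55)=0.27110, |R|=0.27110)

Solve |R(x)|<1 on ℝ⁻.
x=-1.55: |R|=0.2711
|R(-2.47)|=0.6198 |R(-2.31)|=0.4901 |R(-1.03)|=0.3652
Bisect:
  x_lo=-3.2002 |R|=1.8283  x_hi=-0.0739 |R|=0.9288
  mid=-1.63706 |R|=0.27097 →hi
  mid=-2.41865 |R|=0.57403 →hi
  mid=-2.80944 |R|=1.03703 →lo
  mid=-2.61405 |R|=0.77105 →hi
  mid=-2.71175 |R|=0.89466 →hi
  mid=-2.76059 |R|=0.96340 →hi
  mid=-2.78502 |R|=0.99959 →hi
  ...
  [-2.78540,-2.78521] ⇒ x*=-2.7853
Interval (-2.7853, 0).

(-2.7853, 0).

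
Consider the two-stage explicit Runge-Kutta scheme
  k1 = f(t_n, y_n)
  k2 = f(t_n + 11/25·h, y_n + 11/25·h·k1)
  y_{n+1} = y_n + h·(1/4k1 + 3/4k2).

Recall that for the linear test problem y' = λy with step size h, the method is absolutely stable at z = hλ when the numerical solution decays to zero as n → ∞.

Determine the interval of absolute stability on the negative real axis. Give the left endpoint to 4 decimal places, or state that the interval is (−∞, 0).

z∈(-3.0303,0).

Test eqn y'=λy, z=hλ:
  k1=λy_n ⇒ h·k1=z·y_n;  k2=λ(1+11/25z)y_n ⇒ h·k2=z(1+11/25z)y_n
  y_{n+1}/y_n = 1 + 1/4z + 3/4z(1+11/25z) = 1 + z + 33/100z²
  R(z) = 1 + z + 33/100z².

Need |R(x)|<1, x<0.
x=-0.91: |R|=0.3633
R=1: x+33/100x²=0 ⇒ x=−100/33=-3.0303; min R=1−1/(4·33/100)=0.2424>−1
Confirm numerically:
  x=-2.596: |R|=0.62794 <1
  x=-2.283: |R|=0.43699 <1
  x=-1.747: |R|=0.26016 <1
  x=-1.714: |R|=0.25547 <1
  x=-3.406: |R|=1.42228 >1
  x=-3.392: |R|=1.40487 >1
  x=-3.286: |R|=1.27727 >1
Interval (-3.0303, 0).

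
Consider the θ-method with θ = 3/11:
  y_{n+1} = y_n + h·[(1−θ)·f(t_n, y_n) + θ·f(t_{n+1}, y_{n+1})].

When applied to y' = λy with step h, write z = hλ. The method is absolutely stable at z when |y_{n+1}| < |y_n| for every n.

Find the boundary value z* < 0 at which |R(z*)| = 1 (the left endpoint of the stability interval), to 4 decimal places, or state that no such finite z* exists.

left endpoint -4.4000.

Set f=λy, z=hλ:
  y_{n+1} = y_n + z·[8/11·y_n + 3/11·y_{n+1}] ⇒ (1 − 3/11z)y_{n+1} = (1 + 8/11z)y_n
  ⇒ R(z) = (1 + 8/11z)/(1 − 3/11z).

Find x<0 with |R(x)|<1.
x=-1.26: |R|=0.0622
R=−1: 1+8/11x = −1+3/11x ⇒ -5/11x=2 ⇒ x=2/(-5/11)=-4.4000
Confirm numerically:
  x=-3.192: |R|=0.70645 <1
  x=-2.922: |R|=0.62613 <1
  x=-2.453: |R|=0.46974 <1
  x=-4.906: |R|=1.09837 >1
  x=-4.765: |R|=1.07215 >1
  x=-4.739: |R|=1.06722 >1
Stable set (-4.4000, 0).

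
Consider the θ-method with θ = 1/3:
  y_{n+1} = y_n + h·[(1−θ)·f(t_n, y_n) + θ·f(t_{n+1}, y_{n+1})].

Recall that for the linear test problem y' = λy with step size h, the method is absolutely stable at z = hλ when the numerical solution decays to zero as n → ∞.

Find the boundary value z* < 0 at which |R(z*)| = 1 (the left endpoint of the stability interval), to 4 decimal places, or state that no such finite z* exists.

On y'=λy, z=hλ:
  y_{n+1} = y_n + z·[2/3·y_n + 1/3·y_{n+1}] ⇒ (1 − 1/3z)y_{n+1} = (1 + 2/3z)y_n
  Hence R(z) = (1 + 2/3z)/(1 − 1/3z).

Boundary: |R(x)|=1, x<0.
x=-0.78: |R|=0.3810
R=−1: 1+2/3x = −1+1/3x ⇒ -1/3x=2 ⇒ x=2/(-1/3)=-6.0000
Confirm numerically:
  x=-5.575: |R|=0.95044 <1
  x=-5.445: |R|=0.93428 <1
  x=-4.573: |R|=0.81157 <1
  x=-2.582: |R|=0.38767 <1
  x=-6.355: |R|=1.03795 >1
  x=-6.198: |R|=1.02153 >1
  x=-6.102: |R|=1.01121 >1
Interval (-6.0000, 0).

z* = -6.0000.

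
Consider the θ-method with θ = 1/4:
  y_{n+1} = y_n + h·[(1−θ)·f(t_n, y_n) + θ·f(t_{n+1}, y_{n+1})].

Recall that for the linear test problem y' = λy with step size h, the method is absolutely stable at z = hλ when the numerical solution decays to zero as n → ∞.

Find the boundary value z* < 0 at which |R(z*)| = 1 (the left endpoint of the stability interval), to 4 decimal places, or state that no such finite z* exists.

left endpoint -4.0000.

With y'=λy (z=hλ):
  y_{n+1} = y_n + z·[3/4·y_n + 1/4·y_{n+1}] ⇒ (1 − 1/4z)y_{n+1} = (1 + 3/4z)y_n
  ⇒ R(z) = (1 + 3/4z)/(1 − 1/4z).

Find x<0 with |R(x)|<1.
x=-1.31: |R|=0.0132
R=−1: 1+3/4x = −1+1/4x ⇒ -1/2x=2 ⇒ x=2/(-1/2)=-4.0000
Confirm numerically:
  x=-3.368: |R|=0.82845 <1
  x=-3.011: |R|=0.71787 <1
  x=-2.190: |R|=0.41519 <1
  x=-4.234: |R|=1.05684 >1
  x=-4.166: |R|=1.04066 >1
So |R|<1 on (-4.0000, 0).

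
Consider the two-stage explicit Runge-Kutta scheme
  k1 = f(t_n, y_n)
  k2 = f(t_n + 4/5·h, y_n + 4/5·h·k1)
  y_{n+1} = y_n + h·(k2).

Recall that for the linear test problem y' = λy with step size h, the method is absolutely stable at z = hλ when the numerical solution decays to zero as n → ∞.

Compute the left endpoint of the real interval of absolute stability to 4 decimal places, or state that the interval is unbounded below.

left endpoint -1.2500.

On y'=λy, z=hλ:
  k1=λy_n ⇒ h·k1=z·y_n;  k2=λ(1+4/5z)y_n ⇒ h·k2=z(1+4/5z)y_n
  y_{n+1}/y_n = 1 + z(1+4/5z) = 1 + z + 4/5z²
  R(z) = 1 + z + 4/5z².

Find x<0 with |R(x)|<1.
x=-1.32: |R|=1.0739
R=1: x+4/5x²=0 ⇒ x=−5/4=-1.2500; min R=1−1/(4·4/5)=0.6875>−1
Confirm numerically:
  x=-1.230: |R|=0.98032 <1
  x=-1.010: |R|=0.80608 <1
  x=-0.762: |R|=0.70252 <1
  x=-0.611: |R|=0.68766 <1
  x=-1.693: |R|=1.60000 >1
  x=-1.668: |R|=1.55778 >1
  x=-1.349: |R|=1.10684 >1
Stable set (-1.2500, 0).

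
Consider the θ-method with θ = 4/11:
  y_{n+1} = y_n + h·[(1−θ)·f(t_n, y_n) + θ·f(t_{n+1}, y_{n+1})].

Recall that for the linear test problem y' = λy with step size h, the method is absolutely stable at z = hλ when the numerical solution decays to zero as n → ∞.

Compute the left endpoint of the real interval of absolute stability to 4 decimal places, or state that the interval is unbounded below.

On y'=λy, z=hλ:
  y_{n+1} = y_n + z·[7/11·y_n + 4/11·y_{n+1}] ⇒ (1 − 4/11z)y_{n+1} = (1 + 7/11z)y_n
  ⇒ R(z) = (1 + 7/11z)/(1 − 4/11z).

Find x<0 with |R(x)|<1.
x=-1.54: |R|=0.0128
R=−1: 1+7/11x = −1+4/11x ⇒ -3/11x=2 ⇒ x=2/(-3/11)=-7.3333
Confirm numerically:
  x=-6.033: |R|=0.88896 <1
  x=-5.752: |R|=0.86050 <1
  x=-5.446: |R|=0.82729 <1
  x=-7.751: |R|=1.02983 >1
  x=-7.726: |R|=1.02811 >1
So |R|<1 on (-7.3333, 0).

left endpoint -7.3333.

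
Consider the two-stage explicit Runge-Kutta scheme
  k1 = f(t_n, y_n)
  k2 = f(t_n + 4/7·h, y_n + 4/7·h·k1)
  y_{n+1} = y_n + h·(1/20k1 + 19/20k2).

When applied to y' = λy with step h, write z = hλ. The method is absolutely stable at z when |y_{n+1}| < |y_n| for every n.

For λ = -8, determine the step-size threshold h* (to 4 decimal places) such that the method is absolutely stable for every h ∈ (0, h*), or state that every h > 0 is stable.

(-1.8421,0); λ=-8 ⇒ h* = (35/19)/8 = 0.2303.

On y'=λy, z=hλ:
  k1=λy_n ⇒ h·k1=z·y_n;  k2=λ(1+4/7z)y_n ⇒ h·k2=z(1+4/7z)y_n
  y_{n+1}/y_n = 1 + 1/20z + 19/20z(1+4/7z) = 1 + z + 19/35z²
  R(z) = 1 + z + 19/35z².

Need |R(x)|<1, x<0.
x=-1.14: |R|=0.5655
R=1: x+19/35x²=0 ⇒ x=−35/19=-1.8421; min R=1−1/(4·19/35)=0.5395>−1
Confirm numerically:
  x=-1.616: |R|=0.80165 <1
  x=-1.521: |R|=0.73487 <1
  x=-0.950: |R|=0.53993 <1
  x=-1.927: |R|=1.08881 >1
  x=-1.879: |R|=1.03763 >1
Interval (-1.8421, 0).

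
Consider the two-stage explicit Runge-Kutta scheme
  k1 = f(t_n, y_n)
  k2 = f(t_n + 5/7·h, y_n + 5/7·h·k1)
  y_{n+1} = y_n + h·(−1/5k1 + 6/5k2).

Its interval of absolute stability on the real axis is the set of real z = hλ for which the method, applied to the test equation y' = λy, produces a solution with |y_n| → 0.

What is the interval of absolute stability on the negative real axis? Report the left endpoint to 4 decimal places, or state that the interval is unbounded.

(-1.1667, 0).

With y'=λy (z=hλ):
  k1=λy_n ⇒ h·k1=z·y_n;  k2=λ(1+5/7z)y_n ⇒ h·k2=z(1+5/7z)y_n
  y_{n+1}/y_n = 1 − 1/5z + 6/5z(1+5/7z) = 1 + z + 6/7z²
  Hence R(z) = 1 + z + 6/7z².

Find x<0 with |R(x)|<1.
x=-0.98: |R|=0.8432
R=1: x+6/7x²=0 ⇒ x=−7/6=-1.1667; min R=1−1/(4·6/7)=0.7083>−1
Confirm numerically:
  x=-0.999: |R|=0.85643 <1
  x=-0.927: |R|=0.80957 <1
  x=-0.790: |R|=0.74494 <1
  x=-0.580: |R|=0.70834 <1
  x=-1.695: |R|=1.76759 >1
  x=-1.518: |R|=1.45713 >1
  x=-1.414: |R|=1.29977 >1
Interval (-1.1667, 0).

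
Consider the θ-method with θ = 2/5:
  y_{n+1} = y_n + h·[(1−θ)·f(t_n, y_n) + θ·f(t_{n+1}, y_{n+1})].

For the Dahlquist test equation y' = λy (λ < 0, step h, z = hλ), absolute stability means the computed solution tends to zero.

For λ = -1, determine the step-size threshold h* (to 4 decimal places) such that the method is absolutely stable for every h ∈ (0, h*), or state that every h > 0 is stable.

(-10.0000,0); λ=-1 ⇒ h* = (10)/1 = 10.0000.

With y'=λy (z=hλ):
  y_{n+1} = y_n + z·[3/5·y_n + 2/5·y_{n+1}] ⇒ (1 − 2/5z)y_{n+1} = (1 + 3/5z)y_n
  so R(z) = (1 + 3/5z)/(1 − 2/5z).

Find x<0 with |R(x)|<1.
x=-0.96: |R|=0.3064
R=−1: 1+3/5x = −1+2/5x ⇒ -1/5x=2 ⇒ x=2/(-1/5)=-10.0000
Confirm numerically:
  x=-6.082: |R|=0.77173 <1
  x=-5.853: |R|=0.75177 <1
  x=-4.990: |R|=0.66555 <1
  x=-10.341: |R|=1.01328 >1
  x=-10.311: |R|=1.01214 >1
Interval (-10.0000, 0).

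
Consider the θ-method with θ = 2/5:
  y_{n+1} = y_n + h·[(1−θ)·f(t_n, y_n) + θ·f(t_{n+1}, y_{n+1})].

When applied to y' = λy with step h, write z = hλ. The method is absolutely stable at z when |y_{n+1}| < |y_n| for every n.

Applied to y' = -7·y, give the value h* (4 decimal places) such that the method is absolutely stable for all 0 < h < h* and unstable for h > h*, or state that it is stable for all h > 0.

Set f=λy, z=hλ:
  y_{n+1} = y_n + z·[3/5·y_n + 2/5·y_{n+1}] ⇒ (1 − 2/5z)y_{n+1} = (1 + 3/5z)y_n
  so R(z) = (1 + 3/5z)/(1 − 2/5z).

Need |R(x)|<1, x<0.
x=-0.88: |R|=0.3491
R=−1: 1+3/5x = −1+2/5x ⇒ -1/5x=2 ⇒ x=2/(-1/5)=-10.0000
Confirm numerically:
  x=-8.713: |R|=0.94261 <1
  x=-8.666: |R|=0.94027 <1
  x=-6.027: |R|=0.76703 <1
  x=-10.568: |R|=1.02173 >1
  x=-10.304: |R|=1.01187 >1
So |R|<1 on (-10.0000, 0).

(-10.0000,0); λ=-7 ⇒ h* = (10)/7 = 1.4286.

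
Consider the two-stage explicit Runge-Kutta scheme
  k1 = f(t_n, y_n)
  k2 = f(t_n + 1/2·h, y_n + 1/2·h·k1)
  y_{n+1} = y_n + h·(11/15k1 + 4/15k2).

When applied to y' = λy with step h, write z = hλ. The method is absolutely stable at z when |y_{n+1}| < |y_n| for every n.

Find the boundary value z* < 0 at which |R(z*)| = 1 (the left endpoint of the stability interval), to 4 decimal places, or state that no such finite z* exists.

z* = -7.5000.

Test eqn y'=λy, z=hλ:
  k1=λy_n ⇒ h·k1=z·y_n;  k2=λ(1+1/2z)y_n ⇒ h·k2=z(1+1/2z)y_n
  y_{n+1}/y_n = 1 + 11/15z + 4/15z(1+1/2z) = 1 + z + 2/15z²
  ⇒ R(z) = 1 + z + 2/15z².

Solve |R(x)|<1 on ℝ⁻.
x=-0.38: |R|=0.6393
R=1: x+2/15x²=0 ⇒ x=−15/2=-7.5000; min R=1−1/(4·2/15)=-0.8750>−1
Confirm numerically:
  x=-6.977: |R|=0.51347 <1
  x=-6.923: |R|=0.46739 <1
  x=-6.780: |R|=0.34912 <1
  x=-3.696: |R|=0.87461 <1
  x=-8.099: |R|=1.64684 >1
  x=-7.970: |R|=1.49945 >1
  x=-7.885: |R|=1.40476 >1
So |R|<1 on (-7.5000, 0).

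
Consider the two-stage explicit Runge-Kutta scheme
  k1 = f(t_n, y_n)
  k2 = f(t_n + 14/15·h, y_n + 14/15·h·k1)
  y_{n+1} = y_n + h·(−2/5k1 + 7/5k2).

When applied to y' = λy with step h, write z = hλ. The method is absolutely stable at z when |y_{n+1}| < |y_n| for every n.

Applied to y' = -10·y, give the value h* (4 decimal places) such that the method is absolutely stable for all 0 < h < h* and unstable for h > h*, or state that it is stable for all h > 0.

(-0.7653,0); λ=-10 ⇒ h* = (75/98)/10 = 0.0765.

Test eqn y'=λy, z=hλ:
  k1=λy_n ⇒ h·k1=z·y_n;  k2=λ(1+14/15z)y_n ⇒ h·k2=z(1+14/15z)y_n
  y_{n+1}/y_n = 1 − 2/5z + 7/5z(1+14/15z) = 1 + z + 98/75z²
  R(z) = 1 + z + 98/75z².

Boundary: |R(x)|=1, x<0.
x=-0.48: |R|=0.8211
R=1: x+98/75x²=0 ⇒ x=−75/98=-0.7653; min R=1−1/(4·98/75)=0.8087>−1
Confirm numerically:
  x=-0.622: |R|=0.88353 <1
  x=-0.411: |R|=0.80972 <1
  x=-0.385: |R|=0.80868 <1
  x=-1.276: |R|=1.85148 >1
  x=-0.849: |R|=1.09285 >1
Interval (-0.7653, 0).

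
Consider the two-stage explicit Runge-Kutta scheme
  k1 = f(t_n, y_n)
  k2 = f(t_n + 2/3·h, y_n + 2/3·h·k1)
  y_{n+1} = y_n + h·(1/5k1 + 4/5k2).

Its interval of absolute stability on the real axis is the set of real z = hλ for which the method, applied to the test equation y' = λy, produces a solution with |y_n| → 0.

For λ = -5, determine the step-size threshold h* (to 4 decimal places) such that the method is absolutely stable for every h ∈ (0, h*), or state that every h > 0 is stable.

With y'=λy (z=hλ):
  k1=λy_n ⇒ h·k1=z·y_n;  k2=λ(1+2/3z)y_n ⇒ h·k2=z(1+2/3z)y_n
  y_{n+1}/y_n = 1 + 1/5z + 4/5z(1+2/3z) = 1 + z + 8/15z²
  ⇒ R(z) = 1 + z + 8/15z².

Boundary: |R(x)|=1, x<0.
x=-0.85: |R|=0.5353
R=1: x+8/15x²=0 ⇒ x=−15/8=-1.8750; min R=1−1/(4·8/15)=0.5312>−1
Confirm numerically:
  x=-1.774: |R|=0.90444 <1
  x=-1.713: |R|=0.85200 <1
  x=-0.991: |R|=0.53278 <1
  x=-2.049: |R|=1.19015 >1
  x=-1.988: |R|=1.11981 >1
  x=-1.899: |R|=1.02431 >1
Interval (-1.8750, 0).

(-1.8750,0); λ=-5 ⇒ h* = (15/8)/5 = 0.3750.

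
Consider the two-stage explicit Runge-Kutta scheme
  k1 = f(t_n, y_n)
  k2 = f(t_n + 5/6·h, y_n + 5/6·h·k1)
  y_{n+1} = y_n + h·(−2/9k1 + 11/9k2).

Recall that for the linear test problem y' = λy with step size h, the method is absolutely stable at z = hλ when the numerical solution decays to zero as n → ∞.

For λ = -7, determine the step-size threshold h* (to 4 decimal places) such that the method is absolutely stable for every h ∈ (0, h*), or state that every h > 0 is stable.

(-0.9818,0); λ=-7 ⇒ h* = (54/55)/7 = 0.1403.

Set f=λy, z=hλ:
  k1=λy_n ⇒ h·k1=z·y_n;  k2=λ(1+5/6z)y_n ⇒ h·k2=z(1+5/6z)y_n
  y_{n+1}/y_n = 1 − 2/9z + 11/9z(1+5/6z) = 1 + z + 55/54z²
  R(z) = 1 + z + 55/54z².

Need |R(x)|<1, x<0.
x=-1.77: |R|=2.4209
R=1: x+55/54x²=0 ⇒ x=−54/55=-0.9818; min R=1−1/(4·55/54)=0.7545>−1
Confirm numerically:
  x=-0.893: |R|=0.91922 <1
  x=-0.846: |R|=0.88297 <1
  x=-0.742: |R|=0.81876 <1
  x=-0.601: |R|=0.76689 <1
  x=-1.424: |R|=1.64133 >1
  x=-1.191: |R|=1.25375 >1
  x=-1.103: |R|=1.13614 >1
So |R|<1 on (-0.9818, 0).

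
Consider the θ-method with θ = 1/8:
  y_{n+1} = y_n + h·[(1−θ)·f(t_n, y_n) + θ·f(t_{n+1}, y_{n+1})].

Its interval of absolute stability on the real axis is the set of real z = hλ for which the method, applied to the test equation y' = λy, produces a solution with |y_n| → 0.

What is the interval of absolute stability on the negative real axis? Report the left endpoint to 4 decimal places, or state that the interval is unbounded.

(-2.6667, 0).

On y'=λy, z=hλ:
  y_{n+1} = y_n + z·[7/8·y_n + 1/8·y_{n+1}] ⇒ (1 − 1/8z)y_{n+1} = (1 + 7/8z)y_n
  ⇒ R(z) = (1 + 7/8z)/(1 − 1/8z).

Need |R(x)|<1, x<0.
x=-1.74: |R|=0.4292
R=−1: 1+7/8x = −1+1/8x ⇒ -3/4x=2 ⇒ x=2/(-3/4)=-2.6667
Confirm numerically:
  x=-2.438: |R|=0.86856 <1
  x=-1.742: |R|=0.43051 <1
  x=-1.413: |R|=0.20089 <1
  x=-1.339: |R|=0.14702 <1
  x=-3.102: |R|=1.23527 >1
  x=-2.895: |R|=1.12575 >1
  x=-2.737: |R|=1.03930 >1
Stable set (-2.6667, 0).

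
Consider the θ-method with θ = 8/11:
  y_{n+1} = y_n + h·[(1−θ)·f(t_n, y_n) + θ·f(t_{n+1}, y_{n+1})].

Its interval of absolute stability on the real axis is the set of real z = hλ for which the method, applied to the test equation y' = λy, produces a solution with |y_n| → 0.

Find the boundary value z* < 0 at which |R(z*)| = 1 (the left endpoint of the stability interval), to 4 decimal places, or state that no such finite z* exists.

(−∞, 0) — no finite endpoint.

Set f=λy, z=hλ:
  y_{n+1} = y_n + z·[3/11·y_n + 8/11·y_{n+1}] ⇒ (1 − 8/11z)y_{n+1} = (1 + 3/11z)y_n
  R(z) = (1 + 3/11z)/(1 − 8/11z).

Find x<0 with |R(x)|<1.
x=-1.43: |R|=0.2990
x=-2: |R|=0.1852
x=-10: |R|=0.2088
x=-100: |R|=0.3564
θ=8/11≥1/2 ⇒ |1+3/11x|<|1−8/11x| ∀x<0 ⇒ unbounded interval.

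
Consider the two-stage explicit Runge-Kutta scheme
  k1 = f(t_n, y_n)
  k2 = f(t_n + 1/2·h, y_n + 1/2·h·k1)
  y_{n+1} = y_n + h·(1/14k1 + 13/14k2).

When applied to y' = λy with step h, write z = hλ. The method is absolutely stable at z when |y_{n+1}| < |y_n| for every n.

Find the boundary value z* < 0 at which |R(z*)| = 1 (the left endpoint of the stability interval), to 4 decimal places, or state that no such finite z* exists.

left endpoint -2.1538.

Test eqn y'=λy, z=hλ:
  k1=λy_n ⇒ h·k1=z·y_n;  k2=λ(1+1/2z)y_n ⇒ h·k2=z(1+1/2z)y_n
  y_{n+1}/y_n = 1 + 1/14z + 13/14z(1+1/2z) = 1 + z + 13/28z²
  R(z) = 1 + z + 13/28z².

Find x<0 with |R(x)|<1.
x=-1.25: |R|=0.4754
R=1: x+13/28x²=0 ⇒ x=−28/13=-2.1538; min R=1−1/(4·13/28)=0.4615>−1
Confirm numerically:
  x=-1.606: |R|=0.59150 <1
  x=-1.071: |R|=0.46155 <1
  x=-0.881: |R|=0.47936 <1
  x=-2.621: |R|=1.56848 >1
  x=-2.435: |R|=1.31785 >1
  x=-2.245: |R|=1.09501 >1
Stable set (-2.1538, 0).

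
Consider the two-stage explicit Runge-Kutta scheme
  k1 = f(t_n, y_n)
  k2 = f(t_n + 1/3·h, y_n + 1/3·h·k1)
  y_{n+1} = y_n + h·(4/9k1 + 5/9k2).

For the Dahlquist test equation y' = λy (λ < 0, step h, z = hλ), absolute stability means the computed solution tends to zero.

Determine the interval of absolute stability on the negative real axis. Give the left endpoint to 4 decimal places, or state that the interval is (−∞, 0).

(-5.4000, 0).

With y'=λy (z=hλ):
  k1=λy_n ⇒ h·k1=z·y_n;  k2=λ(1+1/3z)y_n ⇒ h·k2=z(1+1/3z)y_n
  y_{n+1}/y_n = 1 + 4/9z + 5/9z(1+1/3z) = 1 + z + 5/27z²
  ⇒ R(z) = 1 + z + 5/27z².

Boundary: |R(x)|=1, x<0.
x=-0.81: |R|=0.3115
R=1: x+5/27x²=0 ⇒ x=−27/5=-5.4000; min R=1−1/(4·5/27)=-0.3500>−1
Confirm numerically:
  x=-3.990: |R|=0.04183 <1
  x=-3.806: |R|=0.12347 <1
  x=-3.594: |R|=0.20199 <1
  x=-5.837: |R|=1.47236 >1
  x=-5.785: |R|=1.41245 >1
  x=-5.626: |R|=1.23546 >1
So |R|<1 on (-5.4000, 0).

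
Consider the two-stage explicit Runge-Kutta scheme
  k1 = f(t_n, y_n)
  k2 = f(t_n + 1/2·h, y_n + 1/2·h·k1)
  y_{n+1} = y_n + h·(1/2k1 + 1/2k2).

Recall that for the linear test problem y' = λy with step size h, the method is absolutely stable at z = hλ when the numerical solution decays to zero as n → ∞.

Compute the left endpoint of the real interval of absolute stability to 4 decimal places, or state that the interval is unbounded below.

left endpoint -4.0000.

With y'=λy (z=hλ):
  k1=λy_n ⇒ h·k1=z·y_n;  k2=λ(1+1/2z)y_n ⇒ h·k2=z(1+1/2z)y_n
  y_{n+1}/y_n = 1 + 1/2z + 1/2z(1+1/2z) = 1 + z + 1/4z²
  R(z) = 1 + z + 1/4z².

Solve |R(x)|<1 on ℝ⁻.
x=-0.91: |R|=0.2970
R=1: x+1/4x²=0 ⇒ x=−4=-4.0000; min R=1−1/(4·1/4)=0.0000>−1
Confirm numerically:
  x=-2.548: |R|=0.07508 <1
  x=-2.250: |R|=0.01562 <1
  x=-2.075: |R|=0.00141 <1
  x=-4.262: |R|=1.27916 >1
  x=-4.242: |R|=1.25664 >1
Stable set (-4.0000, 0).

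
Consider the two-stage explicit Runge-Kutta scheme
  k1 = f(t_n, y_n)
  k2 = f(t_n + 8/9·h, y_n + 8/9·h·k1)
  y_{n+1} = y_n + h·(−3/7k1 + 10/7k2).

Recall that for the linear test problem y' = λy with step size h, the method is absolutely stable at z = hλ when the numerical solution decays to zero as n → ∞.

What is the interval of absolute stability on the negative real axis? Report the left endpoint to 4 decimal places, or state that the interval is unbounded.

On y'=λy, z=hλ:
  k1=λy_n ⇒ h·k1=z·y_n;  k2=λ(1+8/9z)y_n ⇒ h·k2=z(1+8/9z)y_n
  y_{n+1}/y_n = 1 − 3/7z + 10/7z(1+8/9z) = 1 + z + 80/63z²
  ⇒ R(z) = 1 + z + 80/63z².

Find x<0 with |R(x)|<1.
x=-0.89: |R|=1.1158
R=1: x+80/63x²=0 ⇒ x=−63/80=-0.7875; min R=1−1/(4·80/63)=0.8031>−1
Confirm numerically:
  x=-0.753: |R|=0.96701 <1
  x=-0.459: |R|=0.80853 <1
  x=-0.333: |R|=0.80781 <1
  x=-1.250: |R|=1.73413 >1
  x=-0.932: |R|=1.17101 >1
So |R|<1 on (-0.7875, 0).

(-0.7875, 0).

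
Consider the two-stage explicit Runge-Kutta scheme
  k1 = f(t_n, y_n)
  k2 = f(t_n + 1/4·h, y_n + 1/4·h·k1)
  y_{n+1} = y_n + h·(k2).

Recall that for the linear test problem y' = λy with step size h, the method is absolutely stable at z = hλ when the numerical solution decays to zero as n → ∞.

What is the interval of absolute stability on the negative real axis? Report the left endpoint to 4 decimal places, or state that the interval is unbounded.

With y'=λy (z=hλ):
  k1=λy_n ⇒ h·k1=z·y_n;  k2=λ(1+1/4z)y_n ⇒ h·k2=z(1+1/4z)y_n
  y_{n+1}/y_n = 1 + z(1+1/4z) = 1 + z + 1/4z²
  R(z) = 1 + z + 1/4z².

Boundary: |R(x)|=1, x<0.
x=-0.95: |R|=0.2756
R=1: x+1/4x²=0 ⇒ x=−4=-4.0000; min R=1−1/(4·1/4)=0.0000>−1
Confirm numerically:
  x=-3.609: |R|=0.64722 <1
  x=-3.316: |R|=0.43296 <1
  x=-3.294: |R|=0.41861 <1
  x=-1.718: |R|=0.01988 <1
  x=-4.538: |R|=1.61036 >1
  x=-4.186: |R|=1.19465 >1
  x=-4.152: |R|=1.15778 >1
Interval (-4.0000, 0).

(-4.0000, 0).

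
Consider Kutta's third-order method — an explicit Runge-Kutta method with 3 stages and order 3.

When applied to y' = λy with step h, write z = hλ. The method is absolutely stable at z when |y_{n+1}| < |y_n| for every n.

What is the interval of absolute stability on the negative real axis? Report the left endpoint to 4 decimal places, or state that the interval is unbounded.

Set f=λy, z=hλ:
  order 3, 3-stage ⇒ R(z)=1+z+z^2/2+z^3/6
  (e.g. R(-0.59)=0.54982, |R|=0.54982)

Find x<0 with |R(x)|<1.
x=-0.59: |R|=0.5498
|R(-2.71)|=1.3550 |R(-1.17)|=0.2475 |R(-0.56)|=0.5675
Bisect:
  x_lo=-3.1839 |R|=2.4947  x_hi=-0.1280 |R|=0.8798
  mid=-1.65599 |R|=0.04171 →hi
  mid=-2.41997 |R|=0.85383 →hi
  mid=-2.80196 |R|=1.54282 →lo
  mid=-2.61096 |R|=1.16894 →lo
  mid=-2.51546 |R|=1.00448 →lo
  mid=-2.46772 |R|=0.92748 →hi
  mid=-2.49159 |R|=0.96555 →hi
  mid=-2.50353 |R|=0.98491 →hi
  mid=-2.50950 |R|=0.99467 →hi
  mid=-2.51248 |R|=0.99956 →hi
  ...
  [-2.51285,-2.51267] ⇒ x*=-2.5127
Stable set (-2.5127, 0).

(-2.5127, 0).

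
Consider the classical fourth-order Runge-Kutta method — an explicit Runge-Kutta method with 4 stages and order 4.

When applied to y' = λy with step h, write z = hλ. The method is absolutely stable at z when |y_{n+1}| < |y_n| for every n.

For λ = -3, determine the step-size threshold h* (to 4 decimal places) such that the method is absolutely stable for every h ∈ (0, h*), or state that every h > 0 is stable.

(-2.7853,0); λ=-3 ⇒ h* = 0.9284.

With y'=λy (z=hλ):
  order 4, 4-stage ⇒ R(z)=1+z+z^2/2+z^3/6+z^4/24
  (e.g. R(-1.43)=0.27932, |R|=0.27932)

Solve |R(x)|<1 on ℝ⁻.
x=-1.43: |R|=0.2793
|R(-2.95)|=1.2781 |R(-2.81)|=1.0379 |R(-1.36)|=0.2881
Bisect:
  x_lo=-3.3928 |R|=2.3746  x_hi=-0.3443 |R|=0.7088
  mid=-1.86854 |R|=0.29779 →hi
  mid=-2.63067 |R|=0.79082 →hi
  mid=-3.01173 |R|=1.39863 →lo
  mid=-2.82120 |R|=1.05549 →lo
  mid=-2.72593 |R|=0.91413 →hi
  mid=-2.77356 |R|=0.98246 →hi
  mid=-2.79738 |R|=1.01838 →lo
  ...
  [-2.78547,-2.78529] ⇒ x*=-2.7853
Stable set (-2.7853, 0).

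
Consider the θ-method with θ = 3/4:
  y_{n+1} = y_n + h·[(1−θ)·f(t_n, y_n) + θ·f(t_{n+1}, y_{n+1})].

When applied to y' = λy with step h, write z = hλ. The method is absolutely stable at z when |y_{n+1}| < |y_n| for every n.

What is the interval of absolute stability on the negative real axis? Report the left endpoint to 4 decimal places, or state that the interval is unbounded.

interval (−∞, 0).

With y'=λy (z=hλ):
  y_{n+1} = y_n + z·[1/4·y_n + 3/4·y_{n+1}] ⇒ (1 − 3/4z)y_{n+1} = (1 + 1/4z)y_n
  so R(z) = (1 + 1/4z)/(1 − 3/4z).

Solve |R(x)|<1 on ℝ⁻.
x=-0.69: |R|=0.5453
x=-2: |R|=0.2000
x=-10: |R|=0.1765
x=-100: |R|=0.3158
θ=3/4≥1/2 ⇒ |1+1/4x|<|1−3/4x| ∀x<0 ⇒ unbounded interval.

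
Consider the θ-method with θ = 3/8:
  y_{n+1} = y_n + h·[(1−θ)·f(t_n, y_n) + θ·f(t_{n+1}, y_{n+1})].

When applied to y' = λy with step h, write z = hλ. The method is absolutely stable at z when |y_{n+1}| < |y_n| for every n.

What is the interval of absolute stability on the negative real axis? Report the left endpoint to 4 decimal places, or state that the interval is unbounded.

z∈(-8.0000,0).

Set f=λy, z=hλ:
  y_{n+1} = y_n + z·[5/8·y_n + 3/8·y_{n+1}] ⇒ (1 − 3/8z)y_{n+1} = (1 + 5/8z)y_n
  R(z) = (1 + 5/8z)/(1 − 3/8z).

Solve |R(x)|<1 on ℝ⁻.
x=-0.95: |R|=0.2995
R=−1: 1+5/8x = −1+3/8x ⇒ -1/4x=2 ⇒ x=2/(-1/4)=-8.0000
Confirm numerically:
  x=-6.871: |R|=0.92108 <1
  x=-3.767: |R|=0.56137 <1
  x=-3.629: |R|=0.53714 <1
  x=-8.486: |R|=1.02905 >1
  x=-8.337: |R|=1.02042 >1
  x=-8.182: |R|=1.01118 >1
So |R|<1 on (-8.0000, 0).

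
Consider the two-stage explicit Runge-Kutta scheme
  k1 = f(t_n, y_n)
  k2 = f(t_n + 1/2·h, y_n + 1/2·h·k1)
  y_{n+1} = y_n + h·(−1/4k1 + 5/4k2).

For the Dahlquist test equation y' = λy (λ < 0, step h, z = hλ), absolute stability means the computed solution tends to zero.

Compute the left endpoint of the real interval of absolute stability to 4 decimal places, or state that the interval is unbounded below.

On y'=λy, z=hλ:
  k1=λy_n ⇒ h·k1=z·y_n;  k2=λ(1+1/2z)y_n ⇒ h·k2=z(1+1/2z)y_n
  y_{n+1}/y_n = 1 − 1/4z + 5/4z(1+1/2z) = 1 + z + 5/8z²
  Hence R(z) = 1 + z + 5/8z².

Need |R(x)|<1, x<0.
x=-1.41: |R|=0.8326
R=1: x+5/8x²=0 ⇒ x=−8/5=-1.6000; min R=1−1/(4·5/8)=0.6000>−1
Confirm numerically:
  x=-1.433: |R|=0.85043 <1
  x=-1.276: |R|=0.74161 <1
  x=-1.138: |R|=0.67140 <1
  x=-0.952: |R|=0.61444 <1
  x=-2.048: |R|=1.57344 >1
  x=-1.807: |R|=1.23378 >1
Interval (-1.6000, 0).

z* = -1.6000.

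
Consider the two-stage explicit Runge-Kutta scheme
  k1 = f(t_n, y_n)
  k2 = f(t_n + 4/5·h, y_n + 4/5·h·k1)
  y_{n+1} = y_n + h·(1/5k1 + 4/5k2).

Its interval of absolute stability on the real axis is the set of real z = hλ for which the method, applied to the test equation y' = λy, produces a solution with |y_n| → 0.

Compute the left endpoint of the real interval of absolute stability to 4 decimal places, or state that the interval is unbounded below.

left endpoint -1.5625.

Test eqn y'=λy, z=hλ:
  k1=λy_n ⇒ h·k1=z·y_n;  k2=λ(1+4/5z)y_n ⇒ h·k2=z(1+4/5z)y_n
  y_{n+1}/y_n = 1 + 1/5z + 4/5z(1+4/5z) = 1 + z + 16/25z²
  R(z) = 1 + z + 16/25z².

Boundary: |R(x)|=1, x<0.
x=-0.79: |R|=0.6094
R=1: x+16/25x²=0 ⇒ x=−25/16=-1.5625; min R=1−1/(4·16/25)=0.6094>−1
Confirm numerically:
  x=-1.481: |R|=0.92275 <1
  x=-1.172: |R|=0.70709 <1
  x=-0.661: |R|=0.61863 <1
  x=-2.131: |R|=1.77534 >1
  x=-1.661: |R|=1.10471 >1
Interval (-1.5625, 0).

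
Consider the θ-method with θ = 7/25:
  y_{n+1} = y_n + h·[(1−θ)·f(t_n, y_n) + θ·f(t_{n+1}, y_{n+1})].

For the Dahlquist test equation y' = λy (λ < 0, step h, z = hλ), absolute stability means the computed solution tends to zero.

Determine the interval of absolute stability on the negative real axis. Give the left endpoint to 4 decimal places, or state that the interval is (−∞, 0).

On y'=λy, z=hλ:
  y_{n+1} = y_n + z·[18/25·y_n + 7/25·y_{n+1}] ⇒ (1 − 7/25z)y_{n+1} = (1 + 18/25z)y_n
  R(z) = (1 + 18/25z)/(1 − 7/25z).

Find x<0 with |R(x)|<1.
x=-1.28: |R|=0.0577
R=−1: 1+18/25x = −1+7/25x ⇒ -11/25x=2 ⇒ x=2/(-11/25)=-4.5455
Confirm numerically:
  x=-4.507: |R|=0.99252 <1
  x=-3.027: |R|=0.63838 <1
  x=-2.807: |R|=0.57170 <1
  x=-2.482: |R|=0.46434 <1
  x=-4.981: |R|=1.08003 >1
  x=-4.749: |R|=1.03844 >1
Stable set (-4.5455, 0).

(-4.5455, 0).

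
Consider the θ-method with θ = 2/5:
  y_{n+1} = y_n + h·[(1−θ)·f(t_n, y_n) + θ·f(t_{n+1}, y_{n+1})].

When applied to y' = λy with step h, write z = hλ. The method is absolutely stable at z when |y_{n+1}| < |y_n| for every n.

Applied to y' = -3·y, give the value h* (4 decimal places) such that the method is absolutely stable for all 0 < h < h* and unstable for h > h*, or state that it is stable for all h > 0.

Set f=λy, z=hλ:
  y_{n+1} = y_n + z·[3/5·y_n + 2/5·y_{n+1}] ⇒ (1 − 2/5z)y_{n+1} = (1 + 3/5z)y_n
  ⇒ R(z) = (1 + 3/5z)/(1 − 2/5z).

Find x<0 with |R(x)|<1.
x=-0.62: |R|=0.5032
R=−1: 1+3/5x = −1+2/5x ⇒ -1/5x=2 ⇒ x=2/(-1/5)=-10.0000
Confirm numerically:
  x=-9.682: |R|=0.98695 <1
  x=-5.663: |R|=0.73435 <1
  x=-5.066: |R|=0.67394 <1
  x=-10.578: |R|=1.02210 >1
  x=-10.496: |R|=1.01908 >1
Interval (-10.0000, 0).

(-10.0000,0); λ=-3 ⇒ h* = (10)/3 = 3.3333.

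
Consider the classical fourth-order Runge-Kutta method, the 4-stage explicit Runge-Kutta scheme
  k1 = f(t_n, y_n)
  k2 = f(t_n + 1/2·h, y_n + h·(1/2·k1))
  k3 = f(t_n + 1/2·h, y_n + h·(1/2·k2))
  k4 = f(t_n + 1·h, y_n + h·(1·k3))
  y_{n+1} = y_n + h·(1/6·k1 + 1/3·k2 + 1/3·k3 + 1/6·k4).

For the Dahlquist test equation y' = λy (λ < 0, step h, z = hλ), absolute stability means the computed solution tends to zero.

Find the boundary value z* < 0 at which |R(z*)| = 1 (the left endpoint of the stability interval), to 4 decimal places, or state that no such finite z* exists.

On y'=λy, z=hλ:
  order 4, 4-stage ⇒ R(z)=1+z+z^2/2+z^3/6+z^4/24
  (e.g. R(-1.47)=0.27559, |R|=0.27559)

Need |R(x)|<1, x<0.
x=-1.47: |R|=0.2756
|R(-2.36)|=0.5266 |R(-1.78)|=0.2825 |R(-1.65)|=0.2714
Bisect:
  x_lo=-3.4391 |R|=2.5240  x_hi=-0.3083 |R|=0.7347
  mid=-1.87368 |R|=0.29888 →hi
  mid=-2.65639 |R|=0.82243 →hi
  mid=-3.04775 |R|=1.47338 →lo
  mid=-2.85207 |R|=1.10544 →lo
  mid=-2.75423 |R|=0.95417 →hi
  mid=-2.80315 |R|=1.02726 →lo
  mid=-2.77869 |R|=0.99009 →hi
  ...
  [-2.78538,-2.78519] ⇒ x*=-2.7853
Interval (-2.7853, 0).

z* = -2.7853.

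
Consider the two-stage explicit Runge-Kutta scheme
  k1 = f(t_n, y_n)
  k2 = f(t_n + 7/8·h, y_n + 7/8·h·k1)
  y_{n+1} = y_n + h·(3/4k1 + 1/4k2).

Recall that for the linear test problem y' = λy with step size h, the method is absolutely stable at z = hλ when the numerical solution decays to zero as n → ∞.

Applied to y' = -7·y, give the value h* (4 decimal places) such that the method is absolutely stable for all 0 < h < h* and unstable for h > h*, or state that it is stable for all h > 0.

(-4.5714,0); λ=-7 ⇒ h* = (32/7)/7 = 0.6531.

With y'=λy (z=hλ):
  k1=λy_n ⇒ h·k1=z·y_n;  k2=λ(1+7/8z)y_n ⇒ h·k2=z(1+7/8z)y_n
  y_{n+1}/y_n = 1 + 3/4z + 1/4z(1+7/8z) = 1 + z + 7/32z²
  R(z) = 1 + z + 7/32z².

Boundary: |R(x)|=1, x<0.
x=-0.94: |R|=0.2533
R=1: x+7/32x²=0 ⇒ x=−32/7=-4.5714; min R=1−1/(4·7/32)=-0.1429>−1
Confirm numerically:
  x=-3.970: |R|=0.47770 <1
  x=-3.728: |R|=0.31218 <1
  x=-3.401: |R|=0.12924 <1
  x=-2.863: |R|=0.06996 <1
  x=-5.159: |R|=1.66309 >1
  x=-5.098: |R|=1.58723 >1
  x=-4.919: |R|=1.37400 >1
Stable set (-4.5714, 0).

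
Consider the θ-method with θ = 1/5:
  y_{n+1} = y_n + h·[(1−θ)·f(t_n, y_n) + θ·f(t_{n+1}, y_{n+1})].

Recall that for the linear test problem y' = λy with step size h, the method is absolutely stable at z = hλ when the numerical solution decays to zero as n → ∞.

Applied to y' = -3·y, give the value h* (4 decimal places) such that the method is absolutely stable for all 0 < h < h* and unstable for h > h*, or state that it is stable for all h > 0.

(-3.3333,0); λ=-3 ⇒ h* = (10/3)/3 = 1.1111.

Test eqn y'=λy, z=hλ:
  y_{n+1} = y_n + z·[4/5·y_n + 1/5·y_{n+1}] ⇒ (1 − 1/5z)y_{n+1} = (1 + 4/5z)y_n
  R(z) = (1 + 4/5z)/(1 − 1/5z).

Find x<0 with |R(x)|<1.
x=-1.46: |R|=0.1300
R=−1: 1+4/5x = −1+1/5x ⇒ -3/5x=2 ⇒ x=2/(-3/5)=-3.3333
Confirm numerically:
  x=-2.627: |R|=0.72217 <1
  x=-2.527: |R|=0.67862 <1
  x=-2.372: |R|=0.60879 <1
  x=-3.759: |R|=1.14579 >1
  x=-3.616: |R|=1.09842 >1
Interval (-3.3333, 0).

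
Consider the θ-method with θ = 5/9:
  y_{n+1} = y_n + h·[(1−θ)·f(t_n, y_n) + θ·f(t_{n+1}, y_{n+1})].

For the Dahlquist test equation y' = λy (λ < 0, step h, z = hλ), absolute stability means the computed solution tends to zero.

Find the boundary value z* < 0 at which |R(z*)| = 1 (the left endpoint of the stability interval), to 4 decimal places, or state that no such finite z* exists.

Set f=λy, z=hλ:
  y_{n+1} = y_n + z·[4/9·y_n + 5/9·y_{n+1}] ⇒ (1 − 5/9z)y_{n+1} = (1 + 4/9z)y_n
  ⇒ R(z) = (1 + 4/9z)/(1 − 5/9z).

Find x<0 with |R(x)|<1.
x=-1.42: |R|=0.2062
x=-2: |R|=0.0526
x=-10: |R|=0.5254
x=-100: |R|=0.7682
θ=5/9≥1/2 ⇒ |1+4/9x|<|1−5/9x| ∀x<0 ⇒ interval (−∞,0).

(−∞, 0) — no finite endpoint.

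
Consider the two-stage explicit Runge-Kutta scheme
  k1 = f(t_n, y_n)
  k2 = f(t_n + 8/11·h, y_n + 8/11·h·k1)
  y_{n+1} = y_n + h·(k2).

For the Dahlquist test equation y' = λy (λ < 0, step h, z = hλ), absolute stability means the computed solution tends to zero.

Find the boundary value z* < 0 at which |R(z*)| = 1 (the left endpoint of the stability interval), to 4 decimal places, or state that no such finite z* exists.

z* = -1.3750.

Set f=λy, z=hλ:
  k1=λy_n ⇒ h·k1=z·y_n;  k2=λ(1+8/11z)y_n ⇒ h·k2=z(1+8/11z)y_n
  y_{n+1}/y_n = 1 + z(1+8/11z) = 1 + z + 8/11z²
  Hence R(z) = 1 + z + 8/11z².

Solve |R(x)|<1 on ℝ⁻.
x=-1.26: |R|=0.8946
R=1: x+8/11x²=0 ⇒ x=−11/8=-1.3750; min R=1−1/(4·8/11)=0.6562>−1
Confirm numerically:
  x=-0.951: |R|=0.70675 <1
  x=-0.717: |R|=0.65688 <1
  x=-0.607: |R|=0.66096 <1
  x=-1.739: |R|=1.46036 >1
  x=-1.634: |R|=1.30779 >1
  x=-1.498: |R|=1.13400 >1
So |R|<1 on (-1.3750, 0).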